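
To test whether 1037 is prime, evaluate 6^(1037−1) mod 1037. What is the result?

727

6^1 ≡ 6 (mod 1037)
6^2 ≡ 6^2 = 36 ≡ 36 (mod 1037)
6^4 ≡ 36^2 = 1296 ≡ 259 (mod 1037)
6^8 ≡ 259^2 = 67081 ≡ 713 (mod 1037)
6^16 ≡ 713^2 = 508369 ≡ 239 (mod 1037)
6^32 ≡ 239^2 = 57121 ≡ 86 (mod 1037)
6^64 ≡ 86^2 = 7396 ≡ 137 (mod 1037)
6^128 ≡ 137^2 = 18769 ≡ 103 (mod 1037)
6^256 ≡ 103^2 = 10609 ≡ 239 (mod 1037)
6^512 ≡ 239^2 = 57121 ≡ 86 (mod 1037)
6^1024 ≡ 86^2 = 7396 ≡ 137 (mod 1037)
1036 = 1024 + 8 + 4 in binary powers of 2.
So 6^1036 ≡ 137 · 713 · 259 ≡ 727 (mod 1037).
Since 727 ≠ 1, base 6 is a Fermat witness: 1037 is composite.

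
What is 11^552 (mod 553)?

11^1 ≡ 11 (mod 553)
11^2 ≡ 11^2 = 121 ≡ 121 (mod 553)
11^4 ≡ 121^2 = 14641 ≡ 263 (mod 553)
11^8 ≡ 263^2 = 69169 ≡ 44 (mod 553)
11^16 ≡ 44^2 = 1936 ≡ 277 (mod 553)
11^32 ≡ 277^2 = 76729 ≡ 415 (mod 553)
11^64 ≡ 415^2 = 172225 ≡ 242 (mod 553)
11^128 ≡ 242^2 = 58564 ≡ 499 (mod 553)
11^256 ≡ 499^2 = 249001 ≡ 151 (mod 553)
11^512 ≡ 151^2 = 22801 ≡ 128 (mod 553)
552 = 512 + 32 + 8 in binary powers of 2.
So 11^552 ≡ 128 · 415 · 44 ≡ 302 (mod 553).
Since 302 ≠ 1, base 11 is a Fermat witness: 553 is composite.

302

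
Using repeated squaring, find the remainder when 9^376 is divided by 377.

256

9^1 ≡ 9 (mod 377)
9^2 ≡ 9^2 = 81 ≡ 81 (mod 377)
9^4 ≡ 81^2 = 6561 ≡ 152 (mod 377)
9^8 ≡ 152^2 = 23104 ≡ 107 (mod 377)
9^16 ≡ 107^2 = 11449 ≡ 139 (mod 377)
9^32 ≡ 139^2 = 19321 ≡ 94 (mod 377)
9^64 ≡ 94^2 = 8836 ≡ 165 (mod 377)
9^128 ≡ 165^2 = 27225 ≡ 81 (mod 377)
9^256 ≡ 81^2 = 6561 ≡ 152 (mod 377)
376 = 256 + 64 + 32 + 16 + 8 in binary powers of 2.
So 9^376 ≡ 152 · 165 · 94 · 139 · 107 ≡ 256 (mod 377).
Since 256 ≠ 1, base 9 is a Fermat witness: 377 is composite.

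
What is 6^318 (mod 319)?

103

6^1 ≡ 6 (mod 319)
6^2 ≡ 6^2 = 36 ≡ 36 (mod 319)
6^4 ≡ 36^2 = 1296 ≡ 20 (mod 319)
6^8 ≡ 20^2 = 400 ≡ 81 (mod 319)
6^16 ≡ 81^2 = 6561 ≡ 181 (mod 319)
6^32 ≡ 181^2 = 32761 ≡ 223 (mod 319)
6^64 ≡ 223^2 = 49729 ≡ 284 (mod 319)
6^128 ≡ 284^2 = 80656 ≡ 268 (mod 319)
6^256 ≡ 268^2 = 71824 ≡ 49 (mod 319)
318 = 256 + 32 + 16 + 8 + 4 + 2 in binary powers of 2.
So 6^318 ≡ 49 · 223 · 181 · 81 · 20 · 36 ≡ 103 (mod 319).
Since 103 ≠ 1, base 6 is a Fermat witness: 319 is composite.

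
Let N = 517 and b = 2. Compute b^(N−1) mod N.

460

2^1 ≡ 2 (mod 517)
2^2 ≡ 2^2 = 4 ≡ 4 (mod 517)
2^4 ≡ 4^2 = 16 ≡ 16 (mod 517)
2^8 ≡ 16^2 = 256 ≡ 256 (mod 517)
2^16 ≡ 256^2 = 65536 ≡ 394 (mod 517)
2^32 ≡ 394^2 = 155236 ≡ 136 (mod 517)
2^64 ≡ 136^2 = 18496 ≡ 401 (mod 517)
2^128 ≡ 401^2 = 160801 ≡ 14 (mod 517)
2^256 ≡ 14^2 = 196 ≡ 196 (mod 517)
2^512 ≡ 196^2 = 38416 ≡ 158 (mod 517)
516 = 512 + 4 in binary powers of 2.
So 2^516 ≡ 158 · 16 ≡ 460 (mod 517).
Since 460 ≠ 1, base 2 is a Fermat witness: 517 is composite.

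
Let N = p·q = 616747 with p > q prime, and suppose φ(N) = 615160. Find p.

911

φ(n) = (p−1)(q−1) = n − (p+q) + 1, so p + q = 616747 − 615160 + 1 = 1588.
p and q are the roots of t² − 1588t + 616747 = 0.
Discriminant: 1588² − 4·616747 = 2521744 − 2466988 = 54756; √54756 = 234.
q = (1588 − 234)/2 = 677, p = (1588 + 234)/2 = 911.
Check: 677 · 911 = 616747.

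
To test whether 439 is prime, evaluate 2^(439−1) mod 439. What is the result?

2^1 ≡ 2 (mod 439)
2^2 ≡ 2^2 = 4 ≡ 4 (mod 439)
2^4 ≡ 4^2 = 16 ≡ 16 (mod 439)
2^8 ≡ 16^2 = 256 ≡ 256 (mod 439)
2^16 ≡ 256^2 = 65536 ≡ 125 (mod 439)
2^32 ≡ 125^2 = 15625 ≡ 260 (mod 439)
2^64 ≡ 260^2 = 67600 ≡ 433 (mod 439)
2^128 ≡ 433^2 = 187489 ≡ 36 (mod 439)
2^256 ≡ 36^2 = 1296 ≡ 418 (mod 439)
438 = 256 + 128 + 32 + 16 + 4 + 2 in binary powers of 2.
So 2^438 ≡ 418 · 36 · 260 · 125 · 16 · 4 ≡ 1 (mod 439).
Since the result is 1, base 2 gives no evidence that 439 is composite.

1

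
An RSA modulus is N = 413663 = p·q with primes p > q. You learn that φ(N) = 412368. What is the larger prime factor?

727

φ(n) = (p−1)(q−1) = n − (p+q) + 1, so p + q = 413663 − 412368 + 1 = 1296.
p and q are the roots of t² − 1296t + 413663 = 0.
Discriminant: 1296² − 4·413663 = 1679616 − 1654652 = 24964; √24964 = 158.
q = (1296 − 158)/2 = 569, p = (1296 + 158)/2 = 727.
Check: 569 · 727 = 413663.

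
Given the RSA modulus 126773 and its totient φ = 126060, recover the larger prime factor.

383

φ(n) = (p−1)(q−1) = n − (p+q) + 1, so p + q = 126773 − 126060 + 1 = 714.
p and q are the roots of t² − 714t + 126773 = 0.
Discriminant: 714² − 4·126773 = 509796 − 507092 = 2704; √2704 = 52.
q = (714 − 52)/2 = 331, p = (714 + 52)/2 = 383.
Check: 331 · 383 = 126773.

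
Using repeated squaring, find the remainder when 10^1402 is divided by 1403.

10^1 ≡ 10 (mod 1403)
10^2 ≡ 10^2 = 100 ≡ 100 (mod 1403)
10^4 ≡ 100^2 = 10000 ≡ 179 (mod 1403)
10^8 ≡ 179^2 = 32041 ≡ 1175 (mod 1403)
10^16 ≡ 1175^2 = 1380625 ≡ 73 (mod 1403)
10^32 ≡ 73^2 = 5329 ≡ 1120 (mod 1403)
10^64 ≡ 1120^2 = 1254400 ≡ 118 (mod 1403)
10^128 ≡ 118^2 = 13924 ≡ 1297 (mod 1403)
10^256 ≡ 1297^2 = 1682209 ≡ 12 (mod 1403)
10^512 ≡ 12^2 = 144 ≡ 144 (mod 1403)
10^1024 ≡ 144^2 = 20736 ≡ 1094 (mod 1403)
1402 = 1024 + 256 + 64 + 32 + 16 + 8 + 2 in binary powers of 2.
So 10^1402 ≡ 1094 · 12 · 118 · 1120 · 73 · 1175 · 100 ≡ 1361 (mod 1403).
Since 1361 ≠ 1, base 10 is a Fermat witness: 1403 is composite.

1361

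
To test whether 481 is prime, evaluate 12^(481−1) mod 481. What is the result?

12^1 ≡ 12 (mod 481)
12^2 ≡ 12^2 = 144 ≡ 144 (mod 481)
12^4 ≡ 144^2 = 20736 ≡ 53 (mod 481)
12^8 ≡ 53^2 = 2809 ≡ 404 (mod 481)
12^16 ≡ 404^2 = 163216 ≡ 157 (mod 481)
12^32 ≡ 157^2 = 24649 ≡ 118 (mod 481)
12^64 ≡ 118^2 = 13924 ≡ 456 (mod 481)
12^128 ≡ 456^2 = 207936 ≡ 144 (mod 481)
12^256 ≡ 144^2 = 20736 ≡ 53 (mod 481)
480 = 256 + 128 + 64 + 32 in binary powers of 2.
So 12^480 ≡ 53 · 144 · 456 · 118 ≡ 248 (mod 481).
Since 248 ≠ 1, base 12 is a Fermat witness: 481 is composite.

248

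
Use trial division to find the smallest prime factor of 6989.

6989 is odd.
Digit sum 32, not divisible by 3.
Ends in 9: not divisible by 5.
7: 6989 = 7·998 + 3
11: 6989 = 11·635 + 4
13: 6989 = 13·537 + 8
17: 6989 = 17·411 + 2
19: 6989 = 19·367 + 16
23: 6989 = 23·303 + 20
29: 6989 = 29·241

29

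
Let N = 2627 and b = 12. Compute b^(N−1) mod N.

83

12^1 ≡ 12 (mod 2627)
12^2 ≡ 12^2 = 144 ≡ 144 (mod 2627)
12^4 ≡ 144^2 = 20736 ≡ 2347 (mod 2627)
12^8 ≡ 2347^2 = 5508409 ≡ 2217 (mod 2627)
12^16 ≡ 2217^2 = 4915089 ≡ 2599 (mod 2627)
12^32 ≡ 2599^2 = 6754801 ≡ 784 (mod 2627)
12^64 ≡ 784^2 = 614656 ≡ 2565 (mod 2627)
12^128 ≡ 2565^2 = 6579225 ≡ 1217 (mod 2627)
12^256 ≡ 1217^2 = 1481089 ≡ 2088 (mod 2627)
12^512 ≡ 2088^2 = 4359744 ≡ 1551 (mod 2627)
12^1024 ≡ 1551^2 = 2405601 ≡ 1896 (mod 2627)
12^2048 ≡ 1896^2 = 3594816 ≡ 1080 (mod 2627)
2626 = 2048 + 512 + 64 + 2 in binary powers of 2.
So 12^2626 ≡ 1080 · 1551 · 2565 · 144 ≡ 83 (mod 2627).
Since 83 ≠ 1, base 12 is a Fermat witness: 2627 is composite.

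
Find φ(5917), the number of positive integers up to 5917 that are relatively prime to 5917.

Factor: 5917 = 61 · 97.
φ(5917) = (61−1) · (97−1) = 60 · 96 = 5760.

5760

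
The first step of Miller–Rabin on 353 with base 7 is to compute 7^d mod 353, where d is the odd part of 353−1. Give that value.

67

353 − 1 = 352 = 2^5 · 11, so d = 11.
7^1 ≡ 7 (mod 353)
7^2 ≡ 7^2 = 49 ≡ 49 (mod 353)
7^4 ≡ 49^2 = 2401 ≡ 283 (mod 353)
7^8 ≡ 283^2 = 80089 ≡ 311 (mod 353)
11 = 8 + 2 + 1 in binary powers of 2.
So 7^11 ≡ 311 · 49 · 7 ≡ 67 (mod 353).
Squaring chain: 67 → 253 → 116 → 42 → 352; reaches −1, so base 7 does not prove 353 composite.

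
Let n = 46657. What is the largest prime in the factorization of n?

46657 = 13 · 3589
3589 = 37 · 97
97 is prime.
So 46657 = 13 · 37 · 97; the largest prime factor is 97.

97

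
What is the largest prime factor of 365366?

83

365366 = 2 · 182683
182683 = 31 · 5893
5893 = 71 · 83
83 is prime.
So 365366 = 2 · 31 · 71 · 83; the largest prime factor is 83.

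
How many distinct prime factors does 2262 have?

2262 = 2 · 1131
1131 = 3 · 377
377 = 13 · 29
2262 = 2 · 3 · 13 · 29, which has 4 distinct prime factors.

4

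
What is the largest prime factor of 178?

89

178 = 2 · 89
89 is prime.
So 178 = 2 · 89; the largest prime factor is 89.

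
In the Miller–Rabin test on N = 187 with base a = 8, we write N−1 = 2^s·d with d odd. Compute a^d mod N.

94

187 − 1 = 186 = 2^1 · 93, so d = 93.
8^1 ≡ 8 (mod 187)
8^2 ≡ 8^2 = 64 ≡ 64 (mod 187)
8^4 ≡ 64^2 = 4096 ≡ 169 (mod 187)
8^8 ≡ 169^2 = 28561 ≡ 137 (mod 187)
8^16 ≡ 137^2 = 18769 ≡ 69 (mod 187)
8^32 ≡ 69^2 = 4761 ≡ 86 (mod 187)
8^64 ≡ 86^2 = 7396 ≡ 103 (mod 187)
93 = 64 + 16 + 8 + 4 + 1 in binary powers of 2.
So 8^93 ≡ 103 · 69 · 137 · 169 · 8 ≡ 94 (mod 187).
Squaring chain: 94; never reaches −1, so base 8 is a Miller–Rabin witness that 187 is composite.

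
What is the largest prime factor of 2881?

2881 = 43 · 67
67 is prime.
So 2881 = 43 · 67; the largest prime factor is 67.

67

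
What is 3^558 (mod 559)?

3^1 ≡ 3 (mod 559)
3^2 ≡ 3^2 = 9 ≡ 9 (mod 559)
3^4 ≡ 9^2 = 81 ≡ 81 (mod 559)
3^8 ≡ 81^2 = 6561 ≡ 412 (mod 559)
3^16 ≡ 412^2 = 169744 ≡ 367 (mod 559)
3^32 ≡ 367^2 = 134689 ≡ 529 (mod 559)
3^64 ≡ 529^2 = 279841 ≡ 341 (mod 559)
3^128 ≡ 341^2 = 116281 ≡ 9 (mod 559)
3^256 ≡ 9^2 = 81 ≡ 81 (mod 559)
3^512 ≡ 81^2 = 6561 ≡ 412 (mod 559)
558 = 512 + 32 + 8 + 4 + 2 in binary powers of 2.
So 3^558 ≡ 412 · 529 · 412 · 81 · 9 ≡ 391 (mod 559).
Since 391 ≠ 1, base 3 is a Fermat witness: 559 is composite.

391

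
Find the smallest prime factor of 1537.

1537 is odd.
Digit sum 16, not divisible by 3.
Ends in 7: not divisible by 5.
7: 1537 = 7·219 + 4
11: 1537 = 11·139 + 8
13: 1537 = 13·118 + 3
17: 1537 = 17·90 + 7
19: 1537 = 19·80 + 17
23: 1537 = 23·66 + 19
29: 1537 = 29·53

29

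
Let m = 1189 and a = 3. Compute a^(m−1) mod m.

3^1 ≡ 3 (mod 1189)
3^2 ≡ 3^2 = 9 ≡ 9 (mod 1189)
3^4 ≡ 9^2 = 81 ≡ 81 (mod 1189)
3^8 ≡ 81^2 = 6561 ≡ 616 (mod 1189)
3^16 ≡ 616^2 = 379456 ≡ 165 (mod 1189)
3^32 ≡ 165^2 = 27225 ≡ 1067 (mod 1189)
3^64 ≡ 1067^2 = 1138489 ≡ 616 (mod 1189)
3^128 ≡ 616^2 = 379456 ≡ 165 (mod 1189)
3^256 ≡ 165^2 = 27225 ≡ 1067 (mod 1189)
3^512 ≡ 1067^2 = 1138489 ≡ 616 (mod 1189)
3^1024 ≡ 616^2 = 379456 ≡ 165 (mod 1189)
1188 = 1024 + 128 + 32 + 4 in binary powers of 2.
So 3^1188 ≡ 165 · 165 · 1067 · 81 ≡ 1147 (mod 1189).
Since 1147 ≠ 1, base 3 is a Fermat witness: 1189 is composite.

1147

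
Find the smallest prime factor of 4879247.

4879247 is odd.
Digit sum 41, not divisible by 3.
Ends in 7: not divisible by 5.
7: 4879247 = 7·697035 + 2
11: 4879247 = 11·443567 + 10
13: 4879247 = 13·375326 + 9
17: 4879247 = 17·287014 + 9
19: 4879247 = 19·256802 + 9
23: 4879247 = 23·212141 + 4
29: 4879247 = 29·168249 + 26
31: 4879247 = 31·157395 + 2
37: 4879247 = 37·131871 + 20
41: 4879247 = 41·119006 + 1
43: 4879247 = 43·113470 + 37
47: 4879247 = 47·103813 + 36
53: 4879247 = 53·92061 + 14
59: 4879247 = 59·82699 + 6
61: 4879247 = 61·79987 + 40
67: 4879247 = 67·72824 + 39
71: 4879247 = 71·68721 + 56
73: 4879247 = 73·66839

73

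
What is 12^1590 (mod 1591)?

84

12^1 ≡ 12 (mod 1591)
12^2 ≡ 12^2 = 144 ≡ 144 (mod 1591)
12^4 ≡ 144^2 = 20736 ≡ 53 (mod 1591)
12^8 ≡ 53^2 = 2809 ≡ 1218 (mod 1591)
12^16 ≡ 1218^2 = 1483524 ≡ 712 (mod 1591)
12^32 ≡ 712^2 = 506944 ≡ 1006 (mod 1591)
12^64 ≡ 1006^2 = 1012036 ≡ 160 (mod 1591)
12^128 ≡ 160^2 = 25600 ≡ 144 (mod 1591)
12^256 ≡ 144^2 = 20736 ≡ 53 (mod 1591)
12^512 ≡ 53^2 = 2809 ≡ 1218 (mod 1591)
12^1024 ≡ 1218^2 = 1483524 ≡ 712 (mod 1591)
1590 = 1024 + 512 + 32 + 16 + 4 + 2 in binary powers of 2.
So 12^1590 ≡ 712 · 1218 · 1006 · 712 · 53 · 144 ≡ 84 (mod 1591).
Since 84 ≠ 1, base 12 is a Fermat witness: 1591 is composite.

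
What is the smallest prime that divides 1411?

1411 is odd.
Digit sum 7, not divisible by 3.
Ends in 1: not divisible by 5.
7: 1411 = 7·201 + 4
11: 1411 = 11·128 + 3
13: 1411 = 13·108 + 7
17: 1411 = 17·83

17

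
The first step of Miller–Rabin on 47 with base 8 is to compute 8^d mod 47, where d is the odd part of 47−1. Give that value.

47 − 1 = 46 = 2^1 · 23, so d = 23.
8^1 ≡ 8 (mod 47)
8^2 ≡ 8^2 = 64 ≡ 17 (mod 47)
8^4 ≡ 17^2 = 289 ≡ 7 (mod 47)
8^8 ≡ 7^2 = 49 ≡ 2 (mod 47)
8^16 ≡ 2^2 = 4 ≡ 4 (mod 47)
23 = 16 + 4 + 2 + 1 in binary powers of 2.
So 8^23 ≡ 4 · 7 · 17 · 8 ≡ 1 (mod 47).
Since 8^d ≡ 1 (mod 47), base 8 does not prove 47 composite.

1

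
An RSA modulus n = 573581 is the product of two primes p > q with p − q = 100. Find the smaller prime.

709

Since p = q + 100, we have 573581 = q(q + 100), so q² + 100q − 573581 = 0.
Discriminant: 100² + 4·573581 = 10000 + 2294324 = 2304324; √2304324 = 1518.
q = (−100 + 1518)/2 = 709, and p = q + 100 = 809.
Check: 709 · 809 = 573581.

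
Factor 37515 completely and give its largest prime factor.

61

37515 = 3 · 12505
12505 = 5 · 2501
2501 = 41 · 61
61 is prime.
So 37515 = 3 · 5 · 41 · 61; the largest prime factor is 61.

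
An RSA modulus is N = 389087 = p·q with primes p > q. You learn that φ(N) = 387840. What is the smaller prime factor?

φ(n) = (p−1)(q−1) = n − (p+q) + 1, so p + q = 389087 − 387840 + 1 = 1248.
p and q are the roots of t² − 1248t + 389087 = 0.
Discriminant: 1248² − 4·389087 = 1557504 − 1556348 = 1156; √1156 = 34.
q = (1248 − 34)/2 = 607, p = (1248 + 34)/2 = 641.
Check: 607 · 641 = 389087.

607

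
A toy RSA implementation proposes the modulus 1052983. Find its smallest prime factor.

37

1052983 is odd.
Digit sum 28, not divisible by 3.
Ends in 3: not divisible by 5.
7: 1052983 = 7·150426 + 1
11: 1052983 = 11·95725 + 8
13: 1052983 = 13·80998 + 9
17: 1052983 = 17·61940 + 3
19: 1052983 = 19·55420 + 3
23: 1052983 = 23·45781 + 20
29: 1052983 = 29·36309 + 22
31: 1052983 = 31·33967 + 6
37: 1052983 = 37·28459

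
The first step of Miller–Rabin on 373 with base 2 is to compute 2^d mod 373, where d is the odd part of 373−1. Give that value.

104

373 − 1 = 372 = 2^2 · 93, so d = 93.
2^1 ≡ 2 (mod 373)
2^2 ≡ 2^2 = 4 ≡ 4 (mod 373)
2^4 ≡ 4^2 = 16 ≡ 16 (mod 373)
2^8 ≡ 16^2 = 256 ≡ 256 (mod 373)
2^16 ≡ 256^2 = 65536 ≡ 261 (mod 373)
2^32 ≡ 261^2 = 68121 ≡ 235 (mod 373)
2^64 ≡ 235^2 = 55225 ≡ 21 (mod 373)
93 = 64 + 16 + 8 + 4 + 1 in binary powers of 2.
So 2^93 ≡ 21 · 261 · 256 · 16 · 2 ≡ 104 (mod 373).
Squaring chain: 104 → 372; reaches −1, so base 2 does not prove 373 composite.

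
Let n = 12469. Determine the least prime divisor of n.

37

12469 is odd.
Digit sum 22, not divisible by 3.
Ends in 9: not divisible by 5.
7: 12469 = 7·1781 + 2
11: 12469 = 11·1133 + 6
13: 12469 = 13·959 + 2
17: 12469 = 17·733 + 8
19: 12469 = 19·656 + 5
23: 12469 = 23·542 + 3
29: 12469 = 29·429 + 28
31: 12469 = 31·402 + 7
37: 12469 = 37·337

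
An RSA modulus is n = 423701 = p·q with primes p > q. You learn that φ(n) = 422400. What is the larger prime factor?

661

φ(n) = (p−1)(q−1) = n − (p+q) + 1, so p + q = 423701 − 422400 + 1 = 1302.
p and q are the roots of t² − 1302t + 423701 = 0.
Discriminant: 1302² − 4·423701 = 1695204 − 1694804 = 400; √400 = 20.
q = (1302 − 20)/2 = 641, p = (1302 + 20)/2 = 661.
Check: 641 · 661 = 423701.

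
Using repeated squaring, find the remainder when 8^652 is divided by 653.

8^1 ≡ 8 (mod 653)
8^2 ≡ 8^2 = 64 ≡ 64 (mod 653)
8^4 ≡ 64^2 = 4096 ≡ 178 (mod 653)
8^8 ≡ 178^2 = 31684 ≡ 340 (mod 653)
8^16 ≡ 340^2 = 115600 ≡ 19 (mod 653)
8^32 ≡ 19^2 = 361 ≡ 361 (mod 653)
8^64 ≡ 361^2 = 130321 ≡ 374 (mod 653)
8^128 ≡ 374^2 = 139876 ≡ 134 (mod 653)
8^256 ≡ 134^2 = 17956 ≡ 325 (mod 653)
8^512 ≡ 325^2 = 105625 ≡ 492 (mod 653)
652 = 512 + 128 + 8 + 4 in binary powers of 2.
So 8^652 ≡ 492 · 134 · 340 · 178 ≡ 1 (mod 653).
Since the result is 1, base 8 gives no evidence that 653 is composite.

1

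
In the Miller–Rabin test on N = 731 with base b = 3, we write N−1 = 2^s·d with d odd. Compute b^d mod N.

731 − 1 = 730 = 2^1 · 365, so d = 365.
3^1 ≡ 3 (mod 731)
3^2 ≡ 3^2 = 9 ≡ 9 (mod 731)
3^4 ≡ 9^2 = 81 ≡ 81 (mod 731)
3^8 ≡ 81^2 = 6561 ≡ 713 (mod 731)
3^16 ≡ 713^2 = 508369 ≡ 324 (mod 731)
3^32 ≡ 324^2 = 104976 ≡ 443 (mod 731)
3^64 ≡ 443^2 = 196249 ≡ 341 (mod 731)
3^128 ≡ 341^2 = 116281 ≡ 52 (mod 731)
3^256 ≡ 52^2 = 2704 ≡ 511 (mod 731)
365 = 256 + 64 + 32 + 8 + 4 + 1 in binary powers of 2.
So 3^365 ≡ 511 · 341 · 443 · 713 · 81 · 3 ≡ 233 (mod 731).
Squaring chain: 233; never reaches −1, so base 3 is a Miller–Rabin witness that 731 is composite.

233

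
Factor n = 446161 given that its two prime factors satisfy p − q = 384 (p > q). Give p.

Since p = q + 384, we have 446161 = q(q + 384), so q² + 384q − 446161 = 0.
Discriminant: 384² + 4·446161 = 147456 + 1784644 = 1932100; √1932100 = 1390.
q = (−384 + 1390)/2 = 503, and p = q + 384 = 887.
Check: 503 · 887 = 446161.

887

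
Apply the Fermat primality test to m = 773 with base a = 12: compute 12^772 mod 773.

12^1 ≡ 12 (mod 773)
12^2 ≡ 12^2 = 144 ≡ 144 (mod 773)
12^4 ≡ 144^2 = 20736 ≡ 638 (mod 773)
12^8 ≡ 638^2 = 407044 ≡ 446 (mod 773)
12^16 ≡ 446^2 = 198916 ≡ 255 (mod 773)
12^32 ≡ 255^2 = 65025 ≡ 93 (mod 773)
12^64 ≡ 93^2 = 8649 ≡ 146 (mod 773)
12^128 ≡ 146^2 = 21316 ≡ 445 (mod 773)
12^256 ≡ 445^2 = 198025 ≡ 137 (mod 773)
12^512 ≡ 137^2 = 18769 ≡ 217 (mod 773)
772 = 512 + 256 + 4 in binary powers of 2.
So 12^772 ≡ 217 · 137 · 638 ≡ 1 (mod 773).
Since the result is 1, base 12 gives no evidence that 773 is composite.

1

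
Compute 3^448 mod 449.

3^1 ≡ 3 (mod 449)
3^2 ≡ 3^2 = 9 ≡ 9 (mod 449)
3^4 ≡ 9^2 = 81 ≡ 81 (mod 449)
3^8 ≡ 81^2 = 6561 ≡ 275 (mod 449)
3^16 ≡ 275^2 = 75625 ≡ 193 (mod 449)
3^32 ≡ 193^2 = 37249 ≡ 431 (mod 449)
3^64 ≡ 431^2 = 185761 ≡ 324 (mod 449)
3^128 ≡ 324^2 = 104976 ≡ 359 (mod 449)
3^256 ≡ 359^2 = 128881 ≡ 18 (mod 449)
448 = 256 + 128 + 64 in binary powers of 2.
So 3^448 ≡ 18 · 359 · 324 ≡ 1 (mod 449).
Since the result is 1, base 3 gives no evidence that 449 is composite.

1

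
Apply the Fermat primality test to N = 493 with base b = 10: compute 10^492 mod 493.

10^1 ≡ 10 (mod 493)
10^2 ≡ 10^2 = 100 ≡ 100 (mod 493)
10^4 ≡ 100^2 = 10000 ≡ 140 (mod 493)
10^8 ≡ 140^2 = 19600 ≡ 373 (mod 493)
10^16 ≡ 373^2 = 139129 ≡ 103 (mod 493)
10^32 ≡ 103^2 = 10609 ≡ 256 (mod 493)
10^64 ≡ 256^2 = 65536 ≡ 460 (mod 493)
10^128 ≡ 460^2 = 211600 ≡ 103 (mod 493)
10^256 ≡ 103^2 = 10609 ≡ 256 (mod 493)
492 = 256 + 128 + 64 + 32 + 8 + 4 in binary powers of 2.
So 10^492 ≡ 256 · 103 · 460 · 256 · 373 · 140 ≡ 132 (mod 493).
Since 132 ≠ 1, base 10 is a Fermat witness: 493 is composite.

132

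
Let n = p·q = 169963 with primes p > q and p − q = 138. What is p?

Since p = q + 138, we have 169963 = q(q + 138), so q² + 138q − 169963 = 0.
Discriminant: 138² + 4·169963 = 19044 + 679852 = 698896; √698896 = 836.
q = (−138 + 836)/2 = 349, and p = q + 138 = 487.
Check: 349 · 487 = 169963.

487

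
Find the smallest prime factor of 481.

13

481 is odd.
Digit sum 13, not divisible by 3.
Ends in 1: not divisible by 5.
7: 481 = 7·68 + 5
11: 481 = 11·43 + 8
13: 481 = 13·37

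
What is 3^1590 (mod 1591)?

322

3^1 ≡ 3 (mod 1591)
3^2 ≡ 3^2 = 9 ≡ 9 (mod 1591)
3^4 ≡ 9^2 = 81 ≡ 81 (mod 1591)
3^8 ≡ 81^2 = 6561 ≡ 197 (mod 1591)
3^16 ≡ 197^2 = 38809 ≡ 625 (mod 1591)
3^32 ≡ 625^2 = 390625 ≡ 830 (mod 1591)
3^64 ≡ 830^2 = 688900 ≡ 1588 (mod 1591)
3^128 ≡ 1588^2 = 2521744 ≡ 9 (mod 1591)
3^256 ≡ 9^2 = 81 ≡ 81 (mod 1591)
3^512 ≡ 81^2 = 6561 ≡ 197 (mod 1591)
3^1024 ≡ 197^2 = 38809 ≡ 625 (mod 1591)
1590 = 1024 + 512 + 32 + 16 + 4 + 2 in binary powers of 2.
So 3^1590 ≡ 625 · 197 · 830 · 625 · 81 · 9 ≡ 322 (mod 1591).
Since 322 ≠ 1, base 3 is a Fermat witness: 1591 is composite.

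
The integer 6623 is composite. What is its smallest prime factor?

6623 is odd.
Digit sum 17, not divisible by 3.
Ends in 3: not divisible by 5.
7: 6623 = 7·946 + 1
11: 6623 = 11·602 + 1
13: 6623 = 13·509 + 6
17: 6623 = 17·389 + 10
19: 6623 = 19·348 + 11
23: 6623 = 23·287 + 22
29: 6623 = 29·228 + 11
31: 6623 = 31·213 + 20
37: 6623 = 37·179

37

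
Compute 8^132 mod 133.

1

8^1 ≡ 8 (mod 133)
8^2 ≡ 8^2 = 64 ≡ 64 (mod 133)
8^4 ≡ 64^2 = 4096 ≡ 106 (mod 133)
8^8 ≡ 106^2 = 11236 ≡ 64 (mod 133)
8^16 ≡ 64^2 = 4096 ≡ 106 (mod 133)
8^32 ≡ 106^2 = 11236 ≡ 64 (mod 133)
8^64 ≡ 64^2 = 4096 ≡ 106 (mod 133)
8^128 ≡ 106^2 = 11236 ≡ 64 (mod 133)
132 = 128 + 4 in binary powers of 2.
So 8^132 ≡ 64 · 106 ≡ 1 (mod 133).
Since the result is 1, base 8 gives no evidence that 133 is composite.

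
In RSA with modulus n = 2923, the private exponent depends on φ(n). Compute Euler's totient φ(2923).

Factor: 2923 = 37 · 79.
φ(2923) = (37−1) · (79−1) = 36 · 78 = 2808.

2808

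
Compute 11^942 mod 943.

11^1 ≡ 11 (mod 943)
11^2 ≡ 11^2 = 121 ≡ 121 (mod 943)
11^4 ≡ 121^2 = 14641 ≡ 496 (mod 943)
11^8 ≡ 496^2 = 246016 ≡ 836 (mod 943)
11^16 ≡ 836^2 = 698896 ≡ 133 (mod 943)
11^32 ≡ 133^2 = 17689 ≡ 715 (mod 943)
11^64 ≡ 715^2 = 511225 ≡ 119 (mod 943)
11^128 ≡ 119^2 = 14161 ≡ 16 (mod 943)
11^256 ≡ 16^2 = 256 ≡ 256 (mod 943)
11^512 ≡ 256^2 = 65536 ≡ 469 (mod 943)
942 = 512 + 256 + 128 + 32 + 8 + 4 + 2 in binary powers of 2.
So 11^942 ≡ 469 · 256 · 16 · 715 · 836 · 496 · 121 ≡ 453 (mod 943).
Since 453 ≠ 1, base 11 is a Fermat witness: 943 is composite.

453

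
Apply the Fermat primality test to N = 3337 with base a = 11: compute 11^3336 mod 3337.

11^1 ≡ 11 (mod 3337)
11^2 ≡ 11^2 = 121 ≡ 121 (mod 3337)
11^4 ≡ 121^2 = 14641 ≡ 1293 (mod 3337)
11^8 ≡ 1293^2 = 1671849 ≡ 12 (mod 3337)
11^16 ≡ 12^2 = 144 ≡ 144 (mod 3337)
11^32 ≡ 144^2 = 20736 ≡ 714 (mod 3337)
11^64 ≡ 714^2 = 509796 ≡ 2572 (mod 3337)
11^128 ≡ 2572^2 = 6615184 ≡ 1250 (mod 3337)
11^256 ≡ 1250^2 = 1562500 ≡ 784 (mod 3337)
11^512 ≡ 784^2 = 614656 ≡ 648 (mod 3337)
11^1024 ≡ 648^2 = 419904 ≡ 2779 (mod 3337)
11^2048 ≡ 2779^2 = 7722841 ≡ 1023 (mod 3337)
3336 = 2048 + 1024 + 256 + 8 in binary powers of 2.
So 11^3336 ≡ 1023 · 2779 · 784 · 12 ≡ 1352 (mod 3337).
Since 1352 ≠ 1, base 11 is a Fermat witness: 3337 is composite.

1352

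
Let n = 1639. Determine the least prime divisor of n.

11

1639 is odd.
Digit sum 19, not divisible by 3.
Ends in 9: not divisible by 5.
7: 1639 = 7·234 + 1
11: 1639 = 11·149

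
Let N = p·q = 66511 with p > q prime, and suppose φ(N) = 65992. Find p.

293

φ(n) = (p−1)(q−1) = n − (p+q) + 1, so p + q = 66511 − 65992 + 1 = 520.
p and q are the roots of t² − 520t + 66511 = 0.
Discriminant: 520² − 4·66511 = 270400 − 266044 = 4356; √4356 = 66.
q = (520 − 66)/2 = 227, p = (520 + 66)/2 = 293.
Check: 227 · 293 = 66511.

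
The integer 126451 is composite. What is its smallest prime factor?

126451 is odd.
Digit sum 19, not divisible by 3.
Ends in 1: not divisible by 5.
7: 126451 = 7·18064 + 3
11: 126451 = 11·11495 + 6
13: 126451 = 13·9727

13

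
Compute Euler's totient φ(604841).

576720

Factor: 604841 = 31 · 109 · 179.
φ(604841) = (31−1) · (109−1) · (179−1) = 30 · 108 · 178 = 576720.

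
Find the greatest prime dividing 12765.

12765 = 3 · 4255
4255 = 5 · 851
851 = 23 · 37
37 is prime.
So 12765 = 3 · 5 · 23 · 37; the largest prime factor is 37.

37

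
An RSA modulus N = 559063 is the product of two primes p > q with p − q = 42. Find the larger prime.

Since p = q + 42, we have 559063 = q(q + 42), so q² + 42q − 559063 = 0.
Discriminant: 42² + 4·559063 = 1764 + 2236252 = 2238016; √2238016 = 1496.
q = (−42 + 1496)/2 = 727, and p = q + 42 = 769.
Check: 727 · 769 = 559063.

769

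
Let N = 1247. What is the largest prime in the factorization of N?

1247 = 29 · 43
43 is prime.
So 1247 = 29 · 43; the largest prime factor is 43.

43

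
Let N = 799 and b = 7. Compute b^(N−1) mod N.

7^1 ≡ 7 (mod 799)
7^2 ≡ 7^2 = 49 ≡ 49 (mod 799)
7^4 ≡ 49^2 = 2401 ≡ 4 (mod 799)
7^8 ≡ 4^2 = 16 ≡ 16 (mod 799)
7^16 ≡ 16^2 = 256 ≡ 256 (mod 799)
7^32 ≡ 256^2 = 65536 ≡ 18 (mod 799)
7^64 ≡ 18^2 = 324 ≡ 324 (mod 799)
7^128 ≡ 324^2 = 104976 ≡ 307 (mod 799)
7^256 ≡ 307^2 = 94249 ≡ 766 (mod 799)
7^512 ≡ 766^2 = 586756 ≡ 290 (mod 799)
798 = 512 + 256 + 16 + 8 + 4 + 2 in binary powers of 2.
So 7^798 ≡ 290 · 766 · 256 · 16 · 4 · 49 ≡ 773 (mod 799).
Since 773 ≠ 1, base 7 is a Fermat witness: 799 is composite.

773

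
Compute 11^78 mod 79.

1

11^1 ≡ 11 (mod 79)
11^2 ≡ 11^2 = 121 ≡ 42 (mod 79)
11^4 ≡ 42^2 = 1764 ≡ 26 (mod 79)
11^8 ≡ 26^2 = 676 ≡ 44 (mod 79)
11^16 ≡ 44^2 = 1936 ≡ 40 (mod 79)
11^32 ≡ 40^2 = 1600 ≡ 20 (mod 79)
11^64 ≡ 20^2 = 400 ≡ 5 (mod 79)
78 = 64 + 8 + 4 + 2 in binary powers of 2.
So 11^78 ≡ 5 · 44 · 26 · 42 ≡ 1 (mod 79).
Since the result is 1, base 11 gives no evidence that 79 is composite.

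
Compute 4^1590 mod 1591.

4^1 ≡ 4 (mod 1591)
4^2 ≡ 4^2 = 16 ≡ 16 (mod 1591)
4^4 ≡ 16^2 = 256 ≡ 256 (mod 1591)
4^8 ≡ 256^2 = 65536 ≡ 305 (mod 1591)
4^16 ≡ 305^2 = 93025 ≡ 747 (mod 1591)
4^32 ≡ 747^2 = 558009 ≡ 1159 (mod 1591)
4^64 ≡ 1159^2 = 1343281 ≡ 477 (mod 1591)
4^128 ≡ 477^2 = 227529 ≡ 16 (mod 1591)
4^256 ≡ 16^2 = 256 ≡ 256 (mod 1591)
4^512 ≡ 256^2 = 65536 ≡ 305 (mod 1591)
4^1024 ≡ 305^2 = 93025 ≡ 747 (mod 1591)
1590 = 1024 + 512 + 32 + 16 + 4 + 2 in binary powers of 2.
So 4^1590 ≡ 747 · 305 · 1159 · 747 · 256 · 16 ≡ 692 (mod 1591).
Since 692 ≠ 1, base 4 is a Fermat witness: 1591 is composite.

692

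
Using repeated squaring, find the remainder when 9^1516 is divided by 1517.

9^1 ≡ 9 (mod 1517)
9^2 ≡ 9^2 = 81 ≡ 81 (mod 1517)
9^4 ≡ 81^2 = 6561 ≡ 493 (mod 1517)
9^8 ≡ 493^2 = 243049 ≡ 329 (mod 1517)
9^16 ≡ 329^2 = 108241 ≡ 534 (mod 1517)
9^32 ≡ 534^2 = 285156 ≡ 1477 (mod 1517)
9^64 ≡ 1477^2 = 2181529 ≡ 83 (mod 1517)
9^128 ≡ 83^2 = 6889 ≡ 821 (mod 1517)
9^256 ≡ 821^2 = 674041 ≡ 493 (mod 1517)
9^512 ≡ 493^2 = 243049 ≡ 329 (mod 1517)
9^1024 ≡ 329^2 = 108241 ≡ 534 (mod 1517)
1516 = 1024 + 256 + 128 + 64 + 32 + 8 + 4 in binary powers of 2.
So 9^1516 ≡ 534 · 493 · 821 · 83 · 1477 · 329 · 493 ≡ 493 (mod 1517).
Since 493 ≠ 1, base 9 is a Fermat witness: 1517 is composite.

493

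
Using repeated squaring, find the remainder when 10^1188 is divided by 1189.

10^1 ≡ 10 (mod 1189)
10^2 ≡ 10^2 = 100 ≡ 100 (mod 1189)
10^4 ≡ 100^2 = 10000 ≡ 488 (mod 1189)
10^8 ≡ 488^2 = 238144 ≡ 344 (mod 1189)
10^16 ≡ 344^2 = 118336 ≡ 625 (mod 1189)
10^32 ≡ 625^2 = 390625 ≡ 633 (mod 1189)
10^64 ≡ 633^2 = 400689 ≡ 1185 (mod 1189)
10^128 ≡ 1185^2 = 1404225 ≡ 16 (mod 1189)
10^256 ≡ 16^2 = 256 ≡ 256 (mod 1189)
10^512 ≡ 256^2 = 65536 ≡ 141 (mod 1189)
10^1024 ≡ 141^2 = 19881 ≡ 857 (mod 1189)
1188 = 1024 + 128 + 32 + 4 in binary powers of 2.
So 10^1188 ≡ 857 · 16 · 633 · 488 ≡ 426 (mod 1189).
Since 426 ≠ 1, base 10 is a Fermat witness: 1189 is composite.

426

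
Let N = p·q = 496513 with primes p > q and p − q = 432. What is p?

953

Since p = q + 432, we have 496513 = q(q + 432), so q² + 432q − 496513 = 0.
Discriminant: 432² + 4·496513 = 186624 + 1986052 = 2172676; √2172676 = 1474.
q = (−432 + 1474)/2 = 521, and p = q + 432 = 953.
Check: 521 · 953 = 496513.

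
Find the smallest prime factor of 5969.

47

5969 is odd.
Digit sum 29, not divisible by 3.
Ends in 9: not divisible by 5.
7: 5969 = 7·852 + 5
11: 5969 = 11·542 + 7
13: 5969 = 13·459 + 2
17: 5969 = 17·351 + 2
19: 5969 = 19·314 + 3
23: 5969 = 23·259 + 12
29: 5969 = 29·205 + 24
31: 5969 = 31·192 + 17
37: 5969 = 37·161 + 12
41: 5969 = 41·145 + 24
43: 5969 = 43·138 + 35
47: 5969 = 47·127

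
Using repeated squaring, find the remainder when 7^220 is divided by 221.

7^1 ≡ 7 (mod 221)
7^2 ≡ 7^2 = 49 ≡ 49 (mod 221)
7^4 ≡ 49^2 = 2401 ≡ 191 (mod 221)
7^8 ≡ 191^2 = 36481 ≡ 16 (mod 221)
7^16 ≡ 16^2 = 256 ≡ 35 (mod 221)
7^32 ≡ 35^2 = 1225 ≡ 120 (mod 221)
7^64 ≡ 120^2 = 14400 ≡ 35 (mod 221)
7^128 ≡ 35^2 = 1225 ≡ 120 (mod 221)
220 = 128 + 64 + 16 + 8 + 4 in binary powers of 2.
So 7^220 ≡ 120 · 35 · 35 · 16 · 191 ≡ 217 (mod 221).
Since 217 ≠ 1, base 7 is a Fermat witness: 221 is composite.

217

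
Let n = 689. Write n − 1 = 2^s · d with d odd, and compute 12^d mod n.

689 − 1 = 688 = 2^4 · 43, so d = 43.
12^1 ≡ 12 (mod 689)
12^2 ≡ 12^2 = 144 ≡ 144 (mod 689)
12^4 ≡ 144^2 = 20736 ≡ 66 (mod 689)
12^8 ≡ 66^2 = 4356 ≡ 222 (mod 689)
12^16 ≡ 222^2 = 49284 ≡ 365 (mod 689)
12^32 ≡ 365^2 = 133225 ≡ 248 (mod 689)
43 = 32 + 8 + 2 + 1 in binary powers of 2.
So 12^43 ≡ 248 · 222 · 144 · 12 ≡ 337 (mod 689).
Squaring chain: 337 → 573 → 365 → 248; never reaches −1, so base 12 is a Miller–Rabin witness that 689 is composite.

337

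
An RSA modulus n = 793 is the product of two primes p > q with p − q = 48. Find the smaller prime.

Since p = q + 48, we have 793 = q(q + 48), so q² + 48q − 793 = 0.
Discriminant: 48² + 4·793 = 2304 + 3172 = 5476; √5476 = 74.
q = (−48 + 74)/2 = 13, and p = q + 48 = 61.
Check: 13 · 61 = 793.

13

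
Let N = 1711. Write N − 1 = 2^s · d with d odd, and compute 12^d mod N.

1711 − 1 = 1710 = 2^1 · 855, so d = 855.
12^1 ≡ 12 (mod 1711)
12^2 ≡ 12^2 = 144 ≡ 144 (mod 1711)
12^4 ≡ 144^2 = 20736 ≡ 204 (mod 1711)
12^8 ≡ 204^2 = 41616 ≡ 552 (mod 1711)
12^16 ≡ 552^2 = 304704 ≡ 146 (mod 1711)
12^32 ≡ 146^2 = 21316 ≡ 784 (mod 1711)
12^64 ≡ 784^2 = 614656 ≡ 407 (mod 1711)
12^128 ≡ 407^2 = 165649 ≡ 1393 (mod 1711)
12^256 ≡ 1393^2 = 1940449 ≡ 175 (mod 1711)
12^512 ≡ 175^2 = 30625 ≡ 1538 (mod 1711)
855 = 512 + 256 + 64 + 16 + 4 + 2 + 1 in binary powers of 2.
So 12^855 ≡ 1538 · 175 · 407 · 146 · 204 · 144 · 12 ≡ 1467 (mod 1711).
Squaring chain: 1467; never reaches −1, so base 12 is a Miller–Rabin witness that 1711 is composite.

1467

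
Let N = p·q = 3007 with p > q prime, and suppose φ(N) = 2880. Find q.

φ(n) = (p−1)(q−1) = n − (p+q) + 1, so p + q = 3007 − 2880 + 1 = 128.
p and q are the roots of t² − 128t + 3007 = 0.
Discriminant: 128² − 4·3007 = 16384 − 12028 = 4356; √4356 = 66.
q = (128 − 66)/2 = 31, p = (128 + 66)/2 = 97.
Check: 31 · 97 = 3007.

31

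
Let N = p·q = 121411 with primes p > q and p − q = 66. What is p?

383

Since p = q + 66, we have 121411 = q(q + 66), so q² + 66q − 121411 = 0.
Discriminant: 66² + 4·121411 = 4356 + 485644 = 490000; √490000 = 700.
q = (−66 + 700)/2 = 317, and p = q + 66 = 383.
Check: 317 · 383 = 121411.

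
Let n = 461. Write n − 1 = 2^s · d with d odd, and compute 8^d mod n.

413

461 − 1 = 460 = 2^2 · 115, so d = 115.
8^1 ≡ 8 (mod 461)
8^2 ≡ 8^2 = 64 ≡ 64 (mod 461)
8^4 ≡ 64^2 = 4096 ≡ 408 (mod 461)
8^8 ≡ 408^2 = 166464 ≡ 43 (mod 461)
8^16 ≡ 43^2 = 1849 ≡ 5 (mod 461)
8^32 ≡ 5^2 = 25 ≡ 25 (mod 461)
8^64 ≡ 25^2 = 625 ≡ 164 (mod 461)
115 = 64 + 32 + 16 + 2 + 1 in binary powers of 2.
So 8^115 ≡ 164 · 25 · 5 · 64 · 8 ≡ 413 (mod 461).
Squaring chain: 413 → 460; reaches −1, so base 8 does not prove 461 composite.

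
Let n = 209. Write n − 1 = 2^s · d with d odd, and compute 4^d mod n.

209 − 1 = 208 = 2^4 · 13, so d = 13.
4^1 ≡ 4 (mod 209)
4^2 ≡ 4^2 = 16 ≡ 16 (mod 209)
4^4 ≡ 16^2 = 256 ≡ 47 (mod 209)
4^8 ≡ 47^2 = 2209 ≡ 119 (mod 209)
13 = 8 + 4 + 1 in binary powers of 2.
So 4^13 ≡ 119 · 47 · 4 ≡ 9 (mod 209).
Squaring chain: 9 → 81 → 82 → 36; never reaches −1, so base 4 is a Miller–Rabin witness that 209 is composite.

9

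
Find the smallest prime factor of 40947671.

40947671 is odd.
Digit sum 38, not divisible by 3.
Ends in 1: not divisible by 5.
7: 40947671 = 7·5849667 + 2
11: 40947671 = 11·3722515 + 6
13: 40947671 = 13·3149820 + 11
17: 40947671 = 17·2408686 + 9
19: 40947671 = 19·2155140 + 11
23: 40947671 = 23·1780333 + 12
29: 40947671 = 29·1411988 + 19
31: 40947671 = 31·1320892 + 19
37: 40947671 = 37·1106693 + 30
41: 40947671 = 41·998723 + 28
43: 40947671 = 43·952271 + 18
47: 40947671 = 47·871227 + 2
53: 40947671 = 53·772597 + 30
59: 40947671 = 59·694028 + 19
61: 40947671 = 61·671273 + 18
67: 40947671 = 67·611159 + 18
71: 40947671 = 71·576727 + 54
73: 40947671 = 73·560927

73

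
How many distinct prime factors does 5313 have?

5313 = 3 · 1771
1771 = 7 · 253
253 = 11 · 23
5313 = 3 · 7 · 11 · 23, which has 4 distinct prime factors.

4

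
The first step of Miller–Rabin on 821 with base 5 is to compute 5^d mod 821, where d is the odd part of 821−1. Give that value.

820

821 − 1 = 820 = 2^2 · 205, so d = 205.
5^1 ≡ 5 (mod 821)
5^2 ≡ 5^2 = 25 ≡ 25 (mod 821)
5^4 ≡ 25^2 = 625 ≡ 625 (mod 821)
5^8 ≡ 625^2 = 390625 ≡ 650 (mod 821)
5^16 ≡ 650^2 = 422500 ≡ 506 (mod 821)
5^32 ≡ 506^2 = 256036 ≡ 705 (mod 821)
5^64 ≡ 705^2 = 497025 ≡ 320 (mod 821)
5^128 ≡ 320^2 = 102400 ≡ 596 (mod 821)
205 = 128 + 64 + 8 + 4 + 1 in binary powers of 2.
So 5^205 ≡ 596 · 320 · 650 · 625 · 5 ≡ 820 (mod 821).
Since 5^d ≡ 820 (mod 821), base 5 does not prove 821 composite.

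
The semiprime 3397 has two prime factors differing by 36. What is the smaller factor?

Since p = q + 36, we have 3397 = q(q + 36), so q² + 36q − 3397 = 0.
Discriminant: 36² + 4·3397 = 1296 + 13588 = 14884; √14884 = 122.
q = (−36 + 122)/2 = 43, and p = q + 36 = 79.
Check: 43 · 79 = 3397.

43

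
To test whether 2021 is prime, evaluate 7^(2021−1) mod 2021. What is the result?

7^1 ≡ 7 (mod 2021)
7^2 ≡ 7^2 = 49 ≡ 49 (mod 2021)
7^4 ≡ 49^2 = 2401 ≡ 380 (mod 2021)
7^8 ≡ 380^2 = 144400 ≡ 909 (mod 2021)
7^16 ≡ 909^2 = 826281 ≡ 1713 (mod 2021)
7^32 ≡ 1713^2 = 2934369 ≡ 1898 (mod 2021)
7^64 ≡ 1898^2 = 3602404 ≡ 982 (mod 2021)
7^128 ≡ 982^2 = 964324 ≡ 307 (mod 2021)
7^256 ≡ 307^2 = 94249 ≡ 1283 (mod 2021)
7^512 ≡ 1283^2 = 1646089 ≡ 995 (mod 2021)
7^1024 ≡ 995^2 = 990025 ≡ 1756 (mod 2021)
2020 = 1024 + 512 + 256 + 128 + 64 + 32 + 4 in binary powers of 2.
So 7^2020 ≡ 1756 · 995 · 1283 · 307 · 982 · 1898 · 380 ≡ 294 (mod 2021).
Since 294 ≠ 1, base 7 is a Fermat witness: 2021 is composite.

294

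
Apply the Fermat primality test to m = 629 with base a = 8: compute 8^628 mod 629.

322

8^1 ≡ 8 (mod 629)
8^2 ≡ 8^2 = 64 ≡ 64 (mod 629)
8^4 ≡ 64^2 = 4096 ≡ 322 (mod 629)
8^8 ≡ 322^2 = 103684 ≡ 528 (mod 629)
8^16 ≡ 528^2 = 278784 ≡ 137 (mod 629)
8^32 ≡ 137^2 = 18769 ≡ 528 (mod 629)
8^64 ≡ 528^2 = 278784 ≡ 137 (mod 629)
8^128 ≡ 137^2 = 18769 ≡ 528 (mod 629)
8^256 ≡ 528^2 = 278784 ≡ 137 (mod 629)
8^512 ≡ 137^2 = 18769 ≡ 528 (mod 629)
628 = 512 + 64 + 32 + 16 + 4 in binary powers of 2.
So 8^628 ≡ 528 · 137 · 528 · 137 · 322 ≡ 322 (mod 629).
Since 322 ≠ 1, base 8 is a Fermat witness: 629 is composite.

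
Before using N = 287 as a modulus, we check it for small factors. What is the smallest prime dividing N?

287 is odd.
Digit sum 17, not divisible by 3.
Ends in 7: not divisible by 5.
7: 287 = 7·41

7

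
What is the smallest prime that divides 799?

799 is odd.
Digit sum 25, not divisible by 3.
Ends in 9: not divisible by 5.
7: 799 = 7·114 + 1
11: 799 = 11·72 + 7
13: 799 = 13·61 + 6
17: 799 = 17·47

17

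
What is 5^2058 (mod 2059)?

1190

5^1 ≡ 5 (mod 2059)
5^2 ≡ 5^2 = 25 ≡ 25 (mod 2059)
5^4 ≡ 25^2 = 625 ≡ 625 (mod 2059)
5^8 ≡ 625^2 = 390625 ≡ 1474 (mod 2059)
5^16 ≡ 1474^2 = 2172676 ≡ 431 (mod 2059)
5^32 ≡ 431^2 = 185761 ≡ 451 (mod 2059)
5^64 ≡ 451^2 = 203401 ≡ 1619 (mod 2059)
5^128 ≡ 1619^2 = 2621161 ≡ 54 (mod 2059)
5^256 ≡ 54^2 = 2916 ≡ 857 (mod 2059)
5^512 ≡ 857^2 = 734449 ≡ 1445 (mod 2059)
5^1024 ≡ 1445^2 = 2088025 ≡ 199 (mod 2059)
5^2048 ≡ 199^2 = 39601 ≡ 480 (mod 2059)
2058 = 2048 + 8 + 2 in binary powers of 2.
So 5^2058 ≡ 480 · 1474 · 25 ≡ 1190 (mod 2059).
Since 1190 ≠ 1, base 5 is a Fermat witness: 2059 is composite.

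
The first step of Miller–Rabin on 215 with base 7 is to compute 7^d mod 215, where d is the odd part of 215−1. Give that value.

215 − 1 = 214 = 2^1 · 107, so d = 107.
7^1 ≡ 7 (mod 215)
7^2 ≡ 7^2 = 49 ≡ 49 (mod 215)
7^4 ≡ 49^2 = 2401 ≡ 36 (mod 215)
7^8 ≡ 36^2 = 1296 ≡ 6 (mod 215)
7^16 ≡ 6^2 = 36 ≡ 36 (mod 215)
7^32 ≡ 36^2 = 1296 ≡ 6 (mod 215)
7^64 ≡ 6^2 = 36 ≡ 36 (mod 215)
107 = 64 + 32 + 8 + 2 + 1 in binary powers of 2.
So 7^107 ≡ 36 · 6 · 6 · 49 · 7 ≡ 123 (mod 215).
Squaring chain: 123; never reaches −1, so base 7 is a Miller–Rabin witness that 215 is composite.

123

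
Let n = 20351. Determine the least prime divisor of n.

47

20351 is odd.
Digit sum 11, not divisible by 3.
Ends in 1: not divisible by 5.
7: 20351 = 7·2907 + 2
11: 20351 = 11·1850 + 1
13: 20351 = 13·1565 + 6
17: 20351 = 17·1197 + 2
19: 20351 = 19·1071 + 2
23: 20351 = 23·884 + 19
29: 20351 = 29·701 + 22
31: 20351 = 31·656 + 15
37: 20351 = 37·550 + 1
41: 20351 = 41·496 + 15
43: 20351 = 43·473 + 12
47: 20351 = 47·433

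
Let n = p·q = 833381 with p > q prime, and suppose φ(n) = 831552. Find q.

φ(n) = (p−1)(q−1) = n − (p+q) + 1, so p + q = 833381 − 831552 + 1 = 1830.
p and q are the roots of t² − 1830t + 833381 = 0.
Discriminant: 1830² − 4·833381 = 3348900 − 3333524 = 15376; √15376 = 124.
q = (1830 − 124)/2 = 853, p = (1830 + 124)/2 = 977.
Check: 853 · 977 = 833381.

853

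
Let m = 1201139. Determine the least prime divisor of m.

1201139 is odd.
Digit sum 17, not divisible by 3.
Ends in 9: not divisible by 5.
7: 1201139 = 7·171591 + 2
11: 1201139 = 11·109194 + 5
13: 1201139 = 13·92395 + 4
17: 1201139 = 17·70655 + 4
19: 1201139 = 19·63217 + 16
23: 1201139 = 23·52223 + 10
29: 1201139 = 29·41418 + 17
31: 1201139 = 31·38746 + 13
37: 1201139 = 37·32463 + 8
41: 1201139 = 41·29296 + 3
43: 1201139 = 43·27933 + 20
47: 1201139 = 47·25556 + 7
53: 1201139 = 53·22663

53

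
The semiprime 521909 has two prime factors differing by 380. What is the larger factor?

937

Since p = q + 380, we have 521909 = q(q + 380), so q² + 380q − 521909 = 0.
Discriminant: 380² + 4·521909 = 144400 + 2087636 = 2232036; √2232036 = 1494.
q = (−380 + 1494)/2 = 557, and p = q + 380 = 937.
Check: 557 · 937 = 521909.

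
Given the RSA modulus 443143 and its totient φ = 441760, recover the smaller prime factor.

φ(n) = (p−1)(q−1) = n − (p+q) + 1, so p + q = 443143 − 441760 + 1 = 1384.
p and q are the roots of t² − 1384t + 443143 = 0.
Discriminant: 1384² − 4·443143 = 1915456 − 1772572 = 142884; √142884 = 378.
q = (1384 − 378)/2 = 503, p = (1384 + 378)/2 = 881.
Check: 503 · 881 = 443143.

503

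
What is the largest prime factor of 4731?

83

4731 = 3 · 1577
1577 = 19 · 83
83 is prime.
So 4731 = 3 · 19 · 83; the largest prime factor is 83.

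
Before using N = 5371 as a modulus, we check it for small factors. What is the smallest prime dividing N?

5371 is odd.
Digit sum 16, not divisible by 3.
Ends in 1: not divisible by 5.
7: 5371 = 7·767 + 2
11: 5371 = 11·488 + 3
13: 5371 = 13·413 + 2
17: 5371 = 17·315 + 16
19: 5371 = 19·282 + 13
23: 5371 = 23·233 + 12
29: 5371 = 29·185 + 6
31: 5371 = 31·173 + 8
37: 5371 = 37·145 + 6
41: 5371 = 41·131

41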